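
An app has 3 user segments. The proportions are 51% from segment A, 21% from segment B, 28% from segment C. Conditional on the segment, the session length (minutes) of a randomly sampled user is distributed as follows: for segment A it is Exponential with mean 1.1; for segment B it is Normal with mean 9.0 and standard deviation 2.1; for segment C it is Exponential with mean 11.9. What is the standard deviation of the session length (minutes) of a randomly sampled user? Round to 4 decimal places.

8.0640

Per component, A: μ=1.1, E[X²]=2.42; B: μ=9, E[X²]=85.41; C: μ=11.9, E[X²]=283.22.
E[X] = 0.51·1.1 + 0.21·9 + 0.28·11.9 = 5.783.
E[X²] = 0.51·2.42 + 0.21·85.41 + 0.28·283.22 = 98.4719.
Var(X) = E[X²] − (E[X])² = 98.4719 − 33.4431 = 65.0288.
SD(X) = √65.0288 = 8.06404.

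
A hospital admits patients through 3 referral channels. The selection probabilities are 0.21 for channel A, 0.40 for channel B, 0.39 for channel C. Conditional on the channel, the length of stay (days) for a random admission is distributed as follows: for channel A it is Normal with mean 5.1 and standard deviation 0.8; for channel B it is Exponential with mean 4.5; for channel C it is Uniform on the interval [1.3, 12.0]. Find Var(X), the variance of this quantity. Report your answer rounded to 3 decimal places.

12.903

Per component, A: μ=5.1, E[X²]=26.65; B: μ=4.5, E[X²]=40.5; C: μ=6.65, E[X²]=53.7633.
E[X] = 0.21·5.1 + 0.4·4.5 + 0.39·6.65 = 5.4645.
E[X²] = 0.21·26.65 + 0.4·40.5 + 0.39·53.7633 = 42.7642.
Var(X) = E[X²] − (E[X])² = 42.7642 − 29.8608 = 12.9034.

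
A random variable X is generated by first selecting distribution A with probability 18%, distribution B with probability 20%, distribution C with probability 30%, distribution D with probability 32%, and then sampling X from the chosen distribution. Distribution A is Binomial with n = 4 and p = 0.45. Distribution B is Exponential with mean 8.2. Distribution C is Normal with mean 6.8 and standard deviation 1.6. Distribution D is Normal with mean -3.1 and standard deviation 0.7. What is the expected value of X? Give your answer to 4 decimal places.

Component means — A: 1.8; B: 8.2; C: 6.8; D: -3.1.
E[X] = 0.18·1.8 + 0.2·8.2 + 0.3·6.8 + 0.32·-3.1 = 3.012.

3.0120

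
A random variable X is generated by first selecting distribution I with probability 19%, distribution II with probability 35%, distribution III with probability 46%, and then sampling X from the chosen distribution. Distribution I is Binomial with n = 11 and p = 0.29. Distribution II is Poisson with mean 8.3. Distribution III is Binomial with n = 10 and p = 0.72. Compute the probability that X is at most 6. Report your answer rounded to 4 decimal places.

Conditional on each component, P(X ≤ 6): I: 0.982144; II: 0.278121; III: 0.297941.
By total probability, P(X ≤ 6) = 0.19·0.982144 + 0.35·0.278121 + 0.46·0.297941 = 0.421002.

0.4210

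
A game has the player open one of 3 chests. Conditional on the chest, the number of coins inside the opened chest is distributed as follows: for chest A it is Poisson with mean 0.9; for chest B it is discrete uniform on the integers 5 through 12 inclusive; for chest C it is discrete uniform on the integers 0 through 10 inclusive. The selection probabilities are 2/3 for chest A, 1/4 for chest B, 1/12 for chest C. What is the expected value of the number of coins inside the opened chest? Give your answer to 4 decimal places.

Component means — A: 0.9; B: 8.5; C: 5.
E[X] = 0.666667·0.9 + 0.25·8.5 + 0.0833333·5 = 3.14167.

3.1417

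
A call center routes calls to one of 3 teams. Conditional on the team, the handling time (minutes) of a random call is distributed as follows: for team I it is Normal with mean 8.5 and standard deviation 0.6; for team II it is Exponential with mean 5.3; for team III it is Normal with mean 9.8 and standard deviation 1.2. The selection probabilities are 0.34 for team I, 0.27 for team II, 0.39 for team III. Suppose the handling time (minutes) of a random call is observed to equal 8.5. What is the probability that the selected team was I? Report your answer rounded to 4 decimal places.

Likelihoods f(8.5 | ·): I: 0.664904; II: 0.0379502; III: 0.184877.
Posterior ∝ prior × likelihood. Numerator for I: 0.34·0.664904 = 0.226067.
Normalizing constant: 0.34·0.664904 + 0.27·0.0379502 + 0.39·0.184877 = 0.308416.
P(I | observation) = 0.226067 / 0.308416 = 0.732995.

0.7330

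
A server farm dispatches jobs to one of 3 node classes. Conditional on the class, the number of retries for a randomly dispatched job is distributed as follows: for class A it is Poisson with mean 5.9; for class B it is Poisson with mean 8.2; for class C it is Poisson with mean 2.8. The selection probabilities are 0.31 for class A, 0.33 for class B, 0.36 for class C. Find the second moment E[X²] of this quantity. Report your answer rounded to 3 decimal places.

For each component E[X²] = Var + (mean)², giving A: 40.71; B: 75.44; C: 10.64.
Overall E[X²] = 0.31·40.71 + 0.33·75.44 + 0.36·10.64 = 41.3457.

41.346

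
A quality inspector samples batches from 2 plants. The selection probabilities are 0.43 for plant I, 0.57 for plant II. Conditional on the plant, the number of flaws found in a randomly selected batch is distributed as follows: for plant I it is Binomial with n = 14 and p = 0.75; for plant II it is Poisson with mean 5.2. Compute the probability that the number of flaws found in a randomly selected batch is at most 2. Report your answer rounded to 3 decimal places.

0.062

Conditional on each plant, P(X ≤ 2): I: 3.2112e-06; II: 0.108787.
By total probability, P(X ≤ 2) = 0.43·3.2112e-06 + 0.57·0.108787 = 0.0620098.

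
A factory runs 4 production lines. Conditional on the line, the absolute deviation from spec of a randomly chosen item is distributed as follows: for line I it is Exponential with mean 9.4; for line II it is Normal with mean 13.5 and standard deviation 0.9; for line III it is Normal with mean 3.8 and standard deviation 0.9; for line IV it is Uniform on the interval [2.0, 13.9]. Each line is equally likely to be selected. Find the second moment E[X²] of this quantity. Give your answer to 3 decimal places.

For each component E[X²] = Var + (mean)², giving I: 176.72; II: 183.06; III: 15.25; IV: 75.0033.
Overall E[X²] = 0.25·176.72 + 0.25·183.06 + 0.25·15.25 + 0.25·75.0033 = 112.508.

112.508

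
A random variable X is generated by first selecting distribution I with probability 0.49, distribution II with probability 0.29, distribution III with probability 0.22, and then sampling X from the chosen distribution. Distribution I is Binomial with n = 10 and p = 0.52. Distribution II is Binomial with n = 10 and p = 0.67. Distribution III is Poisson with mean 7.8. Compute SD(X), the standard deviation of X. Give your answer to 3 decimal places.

2.169

Per component, I: μ=5.2, E[X²]=29.536; II: μ=6.7, E[X²]=47.101; III: μ=7.8, E[X²]=68.64.
E[X] = 0.49·5.2 + 0.29·6.7 + 0.22·7.8 = 6.207.
E[X²] = 0.49·29.536 + 0.29·47.101 + 0.22·68.64 = 43.2327.
Var(X) = E[X²] − (E[X])² = 43.2327 − 38.5268 = 4.70588.
SD(X) = √4.70588 = 2.1693.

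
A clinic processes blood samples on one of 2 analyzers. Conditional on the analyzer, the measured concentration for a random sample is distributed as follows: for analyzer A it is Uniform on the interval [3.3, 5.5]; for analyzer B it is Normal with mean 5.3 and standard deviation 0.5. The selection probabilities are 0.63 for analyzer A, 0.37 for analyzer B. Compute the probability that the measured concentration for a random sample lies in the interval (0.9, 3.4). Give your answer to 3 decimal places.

0.029

Conditional on each analyzer, P(0.9 < X < 3.4): A: 0.0454545; B: 7.2348e-05.
By total probability, P(0.9 < X < 3.4) = 0.63·0.0454545 + 0.37·7.2348e-05 = 0.0286631.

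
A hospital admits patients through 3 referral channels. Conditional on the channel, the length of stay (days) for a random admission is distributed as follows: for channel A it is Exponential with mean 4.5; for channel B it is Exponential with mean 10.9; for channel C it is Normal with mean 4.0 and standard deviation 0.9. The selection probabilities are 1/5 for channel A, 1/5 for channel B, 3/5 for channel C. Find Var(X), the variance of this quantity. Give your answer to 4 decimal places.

35.6796

Per component, A: μ=4.5, E[X²]=40.5; B: μ=10.9, E[X²]=237.62; C: μ=4, E[X²]=16.81.
E[X] = 0.2·4.5 + 0.2·10.9 + 0.6·4 = 5.48.
E[X²] = 0.2·40.5 + 0.2·237.62 + 0.6·16.81 = 65.71.
Var(X) = E[X²] − (E[X])² = 65.71 − 30.0304 = 35.6796.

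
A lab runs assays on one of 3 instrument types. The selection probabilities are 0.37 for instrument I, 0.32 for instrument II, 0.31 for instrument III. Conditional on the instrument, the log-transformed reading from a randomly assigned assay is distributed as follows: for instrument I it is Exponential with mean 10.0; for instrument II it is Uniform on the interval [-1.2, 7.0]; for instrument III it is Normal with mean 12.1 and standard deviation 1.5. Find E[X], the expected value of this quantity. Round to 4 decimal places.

Component means — I: 10; II: 2.9; III: 12.1.
E[X] = 0.37·10 + 0.32·2.9 + 0.31·12.1 = 8.379.

8.3790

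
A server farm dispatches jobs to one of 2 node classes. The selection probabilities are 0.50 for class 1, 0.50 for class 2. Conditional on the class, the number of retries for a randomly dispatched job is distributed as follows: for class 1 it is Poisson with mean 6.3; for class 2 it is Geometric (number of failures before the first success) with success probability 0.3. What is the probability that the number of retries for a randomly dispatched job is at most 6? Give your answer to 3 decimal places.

Conditional on each class, P(X ≤ 6): 1: 0.558233; 2: 0.917646.
By total probability, P(X ≤ 6) = 0.5·0.558233 + 0.5·0.917646 = 0.737939.

0.738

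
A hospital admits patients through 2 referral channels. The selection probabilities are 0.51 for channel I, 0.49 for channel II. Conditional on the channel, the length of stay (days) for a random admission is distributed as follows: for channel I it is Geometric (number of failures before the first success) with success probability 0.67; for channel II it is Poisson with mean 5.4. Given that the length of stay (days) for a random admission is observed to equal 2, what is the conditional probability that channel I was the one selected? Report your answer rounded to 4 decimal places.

0.5356

Likelihoods P(X=2 | ·): I: 0.072963; II: 0.0658518.
Posterior ∝ prior × likelihood. Numerator for I: 0.51·0.072963 = 0.0372111.
Normalizing constant: 0.51·0.072963 + 0.49·0.0658518 = 0.0694785.
P(I | observation) = 0.0372111 / 0.0694785 = 0.535578.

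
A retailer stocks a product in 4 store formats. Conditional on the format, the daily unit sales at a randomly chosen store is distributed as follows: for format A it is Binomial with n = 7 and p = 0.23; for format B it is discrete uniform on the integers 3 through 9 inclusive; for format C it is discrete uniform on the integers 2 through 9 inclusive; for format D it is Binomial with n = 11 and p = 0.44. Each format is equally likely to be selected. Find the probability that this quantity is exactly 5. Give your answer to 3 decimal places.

Conditional on each format, P(X = 5): A: 0.00801383; B: 0.142857; C: 0.125; D: 0.234981.
By total probability, P(X = 5) = 0.25·0.00801383 + 0.25·0.142857 + 0.25·0.125 + 0.25·0.234981 = 0.127713.

0.128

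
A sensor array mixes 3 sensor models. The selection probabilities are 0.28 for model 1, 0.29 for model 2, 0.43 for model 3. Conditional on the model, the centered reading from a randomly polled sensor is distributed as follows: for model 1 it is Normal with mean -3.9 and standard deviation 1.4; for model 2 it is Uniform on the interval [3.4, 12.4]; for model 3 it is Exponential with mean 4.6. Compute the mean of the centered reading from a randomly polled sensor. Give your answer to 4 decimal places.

Component means — 1: -3.9; 2: 7.9; 3: 4.6.
E[X] = 0.28·-3.9 + 0.29·7.9 + 0.43·4.6 = 3.177.

3.1770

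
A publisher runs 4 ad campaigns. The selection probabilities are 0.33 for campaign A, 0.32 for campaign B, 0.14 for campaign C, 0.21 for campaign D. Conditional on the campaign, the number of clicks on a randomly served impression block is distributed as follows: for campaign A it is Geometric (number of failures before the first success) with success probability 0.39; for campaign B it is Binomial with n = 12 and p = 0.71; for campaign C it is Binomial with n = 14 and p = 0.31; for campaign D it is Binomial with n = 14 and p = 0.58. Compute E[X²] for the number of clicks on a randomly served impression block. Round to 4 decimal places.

43.7690

For each component E[X²] = Var + (mean)², giving A: 6.45694; B: 75.0612; C: 21.8302; D: 69.3448.
Overall E[X²] = 0.33·6.45694 + 0.32·75.0612 + 0.14·21.8302 + 0.21·69.3448 = 43.769.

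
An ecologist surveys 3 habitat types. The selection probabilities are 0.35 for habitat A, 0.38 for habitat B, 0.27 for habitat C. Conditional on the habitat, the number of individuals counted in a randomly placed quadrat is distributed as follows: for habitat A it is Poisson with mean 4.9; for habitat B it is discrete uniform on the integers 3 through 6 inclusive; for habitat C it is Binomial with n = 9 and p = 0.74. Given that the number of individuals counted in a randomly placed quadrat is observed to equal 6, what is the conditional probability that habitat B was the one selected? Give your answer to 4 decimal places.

0.4512

Likelihoods P(X=6 | ·): A: 0.143153; B: 0.25; C: 0.242432.
Posterior ∝ prior × likelihood. Numerator for B: 0.38·0.25 = 0.095.
Normalizing constant: 0.35·0.143153 + 0.38·0.25 + 0.27·0.242432 = 0.21056.
P(B | observation) = 0.095 / 0.21056 = 0.451177.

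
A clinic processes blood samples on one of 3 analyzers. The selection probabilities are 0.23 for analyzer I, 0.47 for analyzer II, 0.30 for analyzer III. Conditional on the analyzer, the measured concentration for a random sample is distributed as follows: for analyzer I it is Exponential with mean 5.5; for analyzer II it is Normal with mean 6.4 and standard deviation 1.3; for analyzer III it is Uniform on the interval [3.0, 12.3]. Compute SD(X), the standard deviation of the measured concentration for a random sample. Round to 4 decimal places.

Per component, I: μ=5.5, E[X²]=60.5; II: μ=6.4, E[X²]=42.65; III: μ=7.65, E[X²]=65.73.
E[X] = 0.23·5.5 + 0.47·6.4 + 0.3·7.65 = 6.568.
E[X²] = 0.23·60.5 + 0.47·42.65 + 0.3·65.73 = 53.6795.
Var(X) = E[X²] − (E[X])² = 53.6795 − 43.1386 = 10.5409.
SD(X) = √10.5409 = 3.24667.

3.2467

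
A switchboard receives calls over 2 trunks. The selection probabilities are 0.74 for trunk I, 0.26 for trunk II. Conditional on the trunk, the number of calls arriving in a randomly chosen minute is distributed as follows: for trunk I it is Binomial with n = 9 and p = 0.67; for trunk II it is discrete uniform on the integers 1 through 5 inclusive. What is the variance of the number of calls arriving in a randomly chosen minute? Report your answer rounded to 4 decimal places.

3.7589

Per component, I: μ=6.03, E[X²]=38.3508; II: μ=3, E[X²]=11.
E[X] = 0.74·6.03 + 0.26·3 = 5.2422.
E[X²] = 0.74·38.3508 + 0.26·11 = 31.2396.
Var(X) = E[X²] − (E[X])² = 31.2396 − 27.4807 = 3.75893.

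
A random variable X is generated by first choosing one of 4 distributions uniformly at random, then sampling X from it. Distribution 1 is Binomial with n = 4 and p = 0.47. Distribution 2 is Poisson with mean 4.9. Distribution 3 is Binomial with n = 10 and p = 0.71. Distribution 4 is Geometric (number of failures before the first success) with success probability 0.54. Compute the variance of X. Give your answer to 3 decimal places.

Per component, 1: μ=1.88, E[X²]=4.5308; 2: μ=4.9, E[X²]=28.91; 3: μ=7.1, E[X²]=52.469; 4: μ=0.851852, E[X²]=2.30316.
E[X] = 0.25·1.88 + 0.25·4.9 + 0.25·7.1 + 0.25·0.851852 = 3.68296.
E[X²] = 0.25·4.5308 + 0.25·28.91 + 0.25·52.469 + 0.25·2.30316 = 22.0532.
Var(X) = E[X²] − (E[X])² = 22.0532 − 13.5642 = 8.48902.

8.489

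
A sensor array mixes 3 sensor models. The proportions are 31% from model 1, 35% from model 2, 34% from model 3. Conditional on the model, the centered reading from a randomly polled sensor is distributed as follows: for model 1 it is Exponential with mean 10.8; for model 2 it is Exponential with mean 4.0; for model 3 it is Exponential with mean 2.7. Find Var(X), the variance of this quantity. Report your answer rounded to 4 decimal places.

Per component, 1: μ=10.8, E[X²]=233.28; 2: μ=4, E[X²]=32; 3: μ=2.7, E[X²]=14.58.
E[X] = 0.31·10.8 + 0.35·4 + 0.34·2.7 = 5.666.
E[X²] = 0.31·233.28 + 0.35·32 + 0.34·14.58 = 88.474.
Var(X) = E[X²] − (E[X])² = 88.474 − 32.1036 = 56.3704.

56.3704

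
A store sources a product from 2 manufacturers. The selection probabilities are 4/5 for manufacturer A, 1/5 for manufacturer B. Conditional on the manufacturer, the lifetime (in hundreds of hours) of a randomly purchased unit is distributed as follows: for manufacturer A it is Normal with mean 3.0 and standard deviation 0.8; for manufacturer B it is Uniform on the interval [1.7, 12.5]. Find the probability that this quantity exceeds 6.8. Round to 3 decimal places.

Conditional on each manufacturer, P(X > 6.8): A: 1.01708e-06; B: 0.527778.
By total probability, P(X > 6.8) = 0.8·1.01708e-06 + 0.2·0.527778 = 0.105556.

0.106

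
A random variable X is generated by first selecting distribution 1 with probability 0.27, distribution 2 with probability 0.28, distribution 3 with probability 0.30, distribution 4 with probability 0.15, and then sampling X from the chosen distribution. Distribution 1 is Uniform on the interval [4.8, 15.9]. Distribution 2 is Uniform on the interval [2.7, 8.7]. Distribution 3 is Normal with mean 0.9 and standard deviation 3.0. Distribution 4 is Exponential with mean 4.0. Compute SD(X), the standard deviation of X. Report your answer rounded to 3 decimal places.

4.659

Per component, 1: μ=10.35, E[X²]=117.39; 2: μ=5.7, E[X²]=35.49; 3: μ=0.9, E[X²]=9.81; 4: μ=4, E[X²]=32.
E[X] = 0.27·10.35 + 0.28·5.7 + 0.3·0.9 + 0.15·4 = 5.2605.
E[X²] = 0.27·117.39 + 0.28·35.49 + 0.3·9.81 + 0.15·32 = 49.3755.
Var(X) = E[X²] − (E[X])² = 49.3755 − 27.6729 = 21.7026.
SD(X) = √21.7026 = 4.65861.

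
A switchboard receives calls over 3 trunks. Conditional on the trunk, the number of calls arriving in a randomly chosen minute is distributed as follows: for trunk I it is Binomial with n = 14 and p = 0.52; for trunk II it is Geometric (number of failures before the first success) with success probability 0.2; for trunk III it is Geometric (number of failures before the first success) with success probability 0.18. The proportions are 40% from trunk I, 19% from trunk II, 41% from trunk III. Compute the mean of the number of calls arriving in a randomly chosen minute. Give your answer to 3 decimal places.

5.540

Component means — I: 7.28; II: 4; III: 4.55556.
E[X] = 0.4·7.28 + 0.19·4 + 0.41·4.55556 = 5.53978.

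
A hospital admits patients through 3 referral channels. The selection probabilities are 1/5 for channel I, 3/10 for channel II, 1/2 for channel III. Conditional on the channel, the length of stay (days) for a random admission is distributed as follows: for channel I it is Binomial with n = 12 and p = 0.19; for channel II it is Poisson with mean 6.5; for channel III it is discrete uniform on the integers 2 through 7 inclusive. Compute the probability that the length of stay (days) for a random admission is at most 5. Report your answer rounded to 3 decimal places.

Conditional on each channel, P(X ≤ 5): I: 0.984852; II: 0.369041; III: 0.666667.
By total probability, P(X ≤ 5) = 0.2·0.984852 + 0.3·0.369041 + 0.5·0.666667 = 0.641016.

0.641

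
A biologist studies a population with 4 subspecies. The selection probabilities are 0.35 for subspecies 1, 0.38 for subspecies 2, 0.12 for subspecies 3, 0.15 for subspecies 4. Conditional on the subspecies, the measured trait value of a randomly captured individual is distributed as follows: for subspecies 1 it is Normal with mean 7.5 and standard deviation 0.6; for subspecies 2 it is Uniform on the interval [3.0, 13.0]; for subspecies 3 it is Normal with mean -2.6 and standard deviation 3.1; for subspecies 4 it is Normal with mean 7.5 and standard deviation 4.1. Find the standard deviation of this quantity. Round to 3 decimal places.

4.273

Per component, 1: μ=7.5, E[X²]=56.61; 2: μ=8, E[X²]=72.3333; 3: μ=-2.6, E[X²]=16.37; 4: μ=7.5, E[X²]=73.06.
E[X] = 0.35·7.5 + 0.38·8 + 0.12·-2.6 + 0.15·7.5 = 6.478.
E[X²] = 0.35·56.61 + 0.38·72.3333 + 0.12·16.37 + 0.15·73.06 = 60.2236.
Var(X) = E[X²] − (E[X])² = 60.2236 − 41.9645 = 18.2591.
SD(X) = √18.2591 = 4.27306.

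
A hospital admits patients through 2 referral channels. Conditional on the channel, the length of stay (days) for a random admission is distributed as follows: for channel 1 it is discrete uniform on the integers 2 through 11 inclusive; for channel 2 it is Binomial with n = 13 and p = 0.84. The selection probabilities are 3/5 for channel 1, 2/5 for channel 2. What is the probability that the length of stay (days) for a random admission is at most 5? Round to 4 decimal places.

0.2401

Conditional on each channel, P(X ≤ 5): 1: 0.4; 2: 0.000257598.
By total probability, P(X ≤ 5) = 0.6·0.4 + 0.4·0.000257598 = 0.240103.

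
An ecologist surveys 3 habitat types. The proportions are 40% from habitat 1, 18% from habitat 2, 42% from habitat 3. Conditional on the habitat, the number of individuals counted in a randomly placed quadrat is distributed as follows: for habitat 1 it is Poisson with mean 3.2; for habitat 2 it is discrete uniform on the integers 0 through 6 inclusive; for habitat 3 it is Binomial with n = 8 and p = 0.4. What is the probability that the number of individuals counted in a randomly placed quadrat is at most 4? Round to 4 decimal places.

0.7879

Conditional on each habitat, P(X ≤ 4): 1: 0.780613; 2: 0.714286; 3: 0.82633.
By total probability, P(X ≤ 4) = 0.4·0.780613 + 0.18·0.714286 + 0.42·0.82633 = 0.787875.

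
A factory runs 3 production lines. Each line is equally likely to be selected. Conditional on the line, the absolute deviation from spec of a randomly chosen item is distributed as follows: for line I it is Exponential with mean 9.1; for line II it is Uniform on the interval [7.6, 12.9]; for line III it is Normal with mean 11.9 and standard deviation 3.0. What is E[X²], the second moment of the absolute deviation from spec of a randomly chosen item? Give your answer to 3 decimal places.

141.211

For each component E[X²] = Var + (mean)², giving I: 165.62; II: 107.403; III: 150.61.
Overall E[X²] = 0.333333·165.62 + 0.333333·107.403 + 0.333333·150.61 = 141.211.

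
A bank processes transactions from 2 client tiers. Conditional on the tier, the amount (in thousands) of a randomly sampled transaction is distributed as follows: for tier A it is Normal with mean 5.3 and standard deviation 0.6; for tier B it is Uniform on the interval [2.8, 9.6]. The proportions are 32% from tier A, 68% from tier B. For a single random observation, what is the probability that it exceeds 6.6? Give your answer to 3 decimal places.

Conditional on each tier, P(X > 6.6): A: 0.0151301; B: 0.441176.
By total probability, P(X > 6.6) = 0.32·0.0151301 + 0.68·0.441176 = 0.304842.

0.305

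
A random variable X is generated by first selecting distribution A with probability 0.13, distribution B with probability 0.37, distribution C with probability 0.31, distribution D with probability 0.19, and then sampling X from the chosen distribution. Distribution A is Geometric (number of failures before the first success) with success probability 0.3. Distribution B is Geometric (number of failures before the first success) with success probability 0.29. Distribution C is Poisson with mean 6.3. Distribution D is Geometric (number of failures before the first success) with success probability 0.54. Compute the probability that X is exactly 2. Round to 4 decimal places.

0.1062

Conditional on each component, P(X = 2): A: 0.147; B: 0.146189; C: 0.0364415; D: 0.114264.
By total probability, P(X = 2) = 0.13·0.147 + 0.37·0.146189 + 0.31·0.0364415 + 0.19·0.114264 = 0.106207.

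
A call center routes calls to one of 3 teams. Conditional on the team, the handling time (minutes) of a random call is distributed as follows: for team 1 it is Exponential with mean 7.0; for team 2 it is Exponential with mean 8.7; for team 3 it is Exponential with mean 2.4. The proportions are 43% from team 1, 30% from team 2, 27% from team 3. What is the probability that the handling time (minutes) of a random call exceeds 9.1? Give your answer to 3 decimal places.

0.229

Conditional on each team, P(X > 9.1): 1: 0.272532; 2: 0.351348; 3: 0.022558.
By total probability, P(X > 9.1) = 0.43·0.272532 + 0.3·0.351348 + 0.27·0.022558 = 0.228684.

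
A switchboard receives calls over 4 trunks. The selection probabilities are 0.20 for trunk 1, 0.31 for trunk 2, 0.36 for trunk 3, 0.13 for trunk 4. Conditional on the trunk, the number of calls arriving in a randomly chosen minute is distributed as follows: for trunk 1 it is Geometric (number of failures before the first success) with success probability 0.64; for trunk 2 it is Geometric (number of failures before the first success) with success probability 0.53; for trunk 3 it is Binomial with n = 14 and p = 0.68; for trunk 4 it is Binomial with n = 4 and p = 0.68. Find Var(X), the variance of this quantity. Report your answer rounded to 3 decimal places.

Per component, 1: μ=0.5625, E[X²]=1.19531; 2: μ=0.886792, E[X²]=2.45959; 3: μ=9.52, E[X²]=93.6768; 4: μ=2.72, E[X²]=8.2688.
E[X] = 0.2·0.5625 + 0.31·0.886792 + 0.36·9.52 + 0.13·2.72 = 4.16821.
E[X²] = 0.2·1.19531 + 0.31·2.45959 + 0.36·93.6768 + 0.13·8.2688 = 35.8001.
Var(X) = E[X²] − (E[X])² = 35.8001 − 17.3739 = 18.4262.

18.426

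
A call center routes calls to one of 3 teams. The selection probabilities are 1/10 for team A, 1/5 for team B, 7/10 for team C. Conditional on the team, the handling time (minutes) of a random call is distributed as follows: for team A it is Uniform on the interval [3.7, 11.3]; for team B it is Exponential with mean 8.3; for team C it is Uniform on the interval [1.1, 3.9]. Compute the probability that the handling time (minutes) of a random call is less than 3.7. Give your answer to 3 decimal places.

0.722

Conditional on each team, P(X < 3.7): A: 0; B: 0.359677; C: 0.928571.
By total probability, P(X < 3.7) = 0.1·0 + 0.2·0.359677 + 0.7·0.928571 = 0.721935.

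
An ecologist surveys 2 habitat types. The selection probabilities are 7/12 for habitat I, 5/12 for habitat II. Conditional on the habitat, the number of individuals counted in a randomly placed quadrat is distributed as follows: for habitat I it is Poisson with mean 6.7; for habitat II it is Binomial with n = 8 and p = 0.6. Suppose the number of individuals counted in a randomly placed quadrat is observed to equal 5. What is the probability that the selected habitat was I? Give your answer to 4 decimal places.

0.4103

Likelihoods P(X=5 | ·): I: 0.13849; II: 0.278692.
Posterior ∝ prior × likelihood. Numerator for I: 0.583333·0.13849 = 0.0807861.
Normalizing constant: 0.583333·0.13849 + 0.416667·0.278692 = 0.196908.
P(I | observation) = 0.0807861 / 0.196908 = 0.410274.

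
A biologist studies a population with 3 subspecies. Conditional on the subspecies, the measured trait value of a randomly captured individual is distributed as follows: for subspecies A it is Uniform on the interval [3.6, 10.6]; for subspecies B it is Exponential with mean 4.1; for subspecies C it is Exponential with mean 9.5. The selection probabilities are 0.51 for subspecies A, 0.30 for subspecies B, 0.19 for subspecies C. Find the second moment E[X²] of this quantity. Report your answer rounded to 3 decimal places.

72.173

For each component E[X²] = Var + (mean)², giving A: 54.4933; B: 33.62; C: 180.5.
Overall E[X²] = 0.51·54.4933 + 0.3·33.62 + 0.19·180.5 = 72.1726.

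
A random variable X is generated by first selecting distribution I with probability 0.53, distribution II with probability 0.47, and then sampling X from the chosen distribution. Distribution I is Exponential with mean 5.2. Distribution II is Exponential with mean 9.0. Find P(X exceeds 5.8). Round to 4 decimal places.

0.4205

Conditional on each component, P(X > 5.8): I: 0.327789; II: 0.524954.
By total probability, P(X > 5.8) = 0.53·0.327789 + 0.47·0.524954 = 0.420457.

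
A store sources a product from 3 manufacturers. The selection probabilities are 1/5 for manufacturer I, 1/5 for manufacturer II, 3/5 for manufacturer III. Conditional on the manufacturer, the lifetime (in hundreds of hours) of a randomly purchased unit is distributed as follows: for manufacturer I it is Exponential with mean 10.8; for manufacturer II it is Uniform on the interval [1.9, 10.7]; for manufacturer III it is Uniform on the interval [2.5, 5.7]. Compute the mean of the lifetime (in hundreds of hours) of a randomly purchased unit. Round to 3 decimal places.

Component means — I: 10.8; II: 6.3; III: 4.1.
E[X] = 0.2·10.8 + 0.2·6.3 + 0.6·4.1 = 5.88.

5.880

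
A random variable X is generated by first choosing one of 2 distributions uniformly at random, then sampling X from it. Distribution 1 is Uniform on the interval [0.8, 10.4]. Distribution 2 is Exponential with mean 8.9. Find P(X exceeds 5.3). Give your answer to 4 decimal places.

0.5413

Conditional on each component, P(X > 5.3): 1: 0.53125; 2: 0.551284.
By total probability, P(X > 5.3) = 0.5·0.53125 + 0.5·0.551284 = 0.541267.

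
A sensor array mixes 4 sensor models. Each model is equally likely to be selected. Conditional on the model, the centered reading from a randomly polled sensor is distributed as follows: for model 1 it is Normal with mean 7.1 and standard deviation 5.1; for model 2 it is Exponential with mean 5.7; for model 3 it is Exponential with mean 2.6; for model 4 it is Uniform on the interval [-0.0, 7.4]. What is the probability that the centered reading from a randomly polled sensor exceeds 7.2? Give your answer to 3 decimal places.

0.216

Conditional on each model, P(X > 7.2): 1: 0.492178; 2: 0.28276; 3: 0.0627102; 4: 0.027027.
By total probability, P(X > 7.2) = 0.25·0.492178 + 0.25·0.28276 + 0.25·0.0627102 + 0.25·0.027027 = 0.216169.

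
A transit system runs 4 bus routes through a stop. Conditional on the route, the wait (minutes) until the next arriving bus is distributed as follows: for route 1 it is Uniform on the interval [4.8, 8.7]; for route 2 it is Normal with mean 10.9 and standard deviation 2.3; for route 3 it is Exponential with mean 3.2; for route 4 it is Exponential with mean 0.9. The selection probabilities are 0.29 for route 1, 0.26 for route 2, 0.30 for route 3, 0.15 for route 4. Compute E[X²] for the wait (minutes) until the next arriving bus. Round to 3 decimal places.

52.234

For each component E[X²] = Var + (mean)², giving 1: 46.83; 2: 124.1; 3: 20.48; 4: 1.62.
Overall E[X²] = 0.29·46.83 + 0.26·124.1 + 0.3·20.48 + 0.15·1.62 = 52.2337.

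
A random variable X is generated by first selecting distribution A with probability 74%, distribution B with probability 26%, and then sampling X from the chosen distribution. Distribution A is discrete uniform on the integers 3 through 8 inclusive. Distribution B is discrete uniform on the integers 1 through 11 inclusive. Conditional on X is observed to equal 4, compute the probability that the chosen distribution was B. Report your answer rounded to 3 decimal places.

0.161

Likelihoods P(X=4 | ·): A: 0.166667; B: 0.0909091.
Posterior ∝ prior × likelihood. Numerator for B: 0.26·0.0909091 = 0.0236364.
Normalizing constant: 0.74·0.166667 + 0.26·0.0909091 = 0.14697.
P(B | observation) = 0.0236364 / 0.14697 = 0.160825.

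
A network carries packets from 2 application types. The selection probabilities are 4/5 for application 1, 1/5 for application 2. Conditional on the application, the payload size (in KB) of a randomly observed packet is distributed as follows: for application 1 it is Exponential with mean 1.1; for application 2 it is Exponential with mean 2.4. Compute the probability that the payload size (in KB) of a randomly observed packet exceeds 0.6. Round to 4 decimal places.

Conditional on each application, P(X > 0.6): 1: 0.579578; 2: 0.778801.
By total probability, P(X > 0.6) = 0.8·0.579578 + 0.2·0.778801 = 0.619423.

0.6194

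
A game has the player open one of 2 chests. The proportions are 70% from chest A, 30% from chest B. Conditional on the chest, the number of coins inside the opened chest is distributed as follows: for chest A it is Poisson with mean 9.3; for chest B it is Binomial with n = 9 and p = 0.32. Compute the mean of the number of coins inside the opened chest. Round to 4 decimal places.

Component means — A: 9.3; B: 2.88.
E[X] = 0.7·9.3 + 0.3·2.88 = 7.374.

7.3740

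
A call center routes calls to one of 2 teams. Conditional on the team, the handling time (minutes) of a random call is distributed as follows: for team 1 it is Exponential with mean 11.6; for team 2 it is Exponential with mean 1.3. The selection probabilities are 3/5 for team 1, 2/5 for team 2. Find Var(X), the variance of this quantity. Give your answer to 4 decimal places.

106.8736

Per component, 1: μ=11.6, E[X²]=269.12; 2: μ=1.3, E[X²]=3.38.
E[X] = 0.6·11.6 + 0.4·1.3 = 7.48.
E[X²] = 0.6·269.12 + 0.4·3.38 = 162.824.
Var(X) = E[X²] − (E[X])² = 162.824 − 55.9504 = 106.874.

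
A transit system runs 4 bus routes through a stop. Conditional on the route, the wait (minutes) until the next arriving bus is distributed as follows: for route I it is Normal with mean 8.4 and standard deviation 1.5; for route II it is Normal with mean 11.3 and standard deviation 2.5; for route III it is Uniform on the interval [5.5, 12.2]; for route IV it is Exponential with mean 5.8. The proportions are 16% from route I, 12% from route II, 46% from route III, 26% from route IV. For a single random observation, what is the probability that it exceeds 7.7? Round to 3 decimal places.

0.598

Conditional on each route, P(X > 7.7): I: 0.679631; II: 0.925066; III: 0.671642; IV: 0.265116.
By total probability, P(X > 7.7) = 0.16·0.679631 + 0.12·0.925066 + 0.46·0.671642 + 0.26·0.265116 = 0.597634.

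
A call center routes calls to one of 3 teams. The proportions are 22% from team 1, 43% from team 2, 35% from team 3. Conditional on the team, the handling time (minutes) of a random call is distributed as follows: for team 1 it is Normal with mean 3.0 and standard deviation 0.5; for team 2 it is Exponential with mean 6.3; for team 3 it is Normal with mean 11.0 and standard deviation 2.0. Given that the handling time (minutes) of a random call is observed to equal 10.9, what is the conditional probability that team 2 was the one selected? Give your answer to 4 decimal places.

0.1479

Likelihoods f(10.9 | ·): 1: 4.93518e-55; 2: 0.0281359; 3: 0.199222.
Posterior ∝ prior × likelihood. Numerator for 2: 0.43·0.0281359 = 0.0120984.
Normalizing constant: 0.22·4.93518e-55 + 0.43·0.0281359 + 0.35·0.199222 = 0.0818261.
P(2 | observation) = 0.0120984 / 0.0818261 = 0.147856.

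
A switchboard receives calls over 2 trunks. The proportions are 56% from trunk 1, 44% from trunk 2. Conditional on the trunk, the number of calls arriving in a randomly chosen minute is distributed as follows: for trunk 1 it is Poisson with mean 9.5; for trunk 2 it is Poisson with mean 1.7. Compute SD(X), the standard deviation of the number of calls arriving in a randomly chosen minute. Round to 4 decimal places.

Per component, 1: μ=9.5, E[X²]=99.75; 2: μ=1.7, E[X²]=4.59.
E[X] = 0.56·9.5 + 0.44·1.7 = 6.068.
E[X²] = 0.56·99.75 + 0.44·4.59 = 57.8796.
Var(X) = E[X²] − (E[X])² = 57.8796 − 36.8206 = 21.059.
SD(X) = √21.059 = 4.58901.

4.5890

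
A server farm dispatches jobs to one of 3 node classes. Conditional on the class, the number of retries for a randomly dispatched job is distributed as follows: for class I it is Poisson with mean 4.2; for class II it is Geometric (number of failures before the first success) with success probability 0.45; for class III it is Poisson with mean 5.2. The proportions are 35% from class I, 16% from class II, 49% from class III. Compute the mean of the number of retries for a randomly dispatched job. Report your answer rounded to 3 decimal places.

4.214

Component means — I: 4.2; II: 1.22222; III: 5.2.
E[X] = 0.35·4.2 + 0.16·1.22222 + 0.49·5.2 = 4.21356.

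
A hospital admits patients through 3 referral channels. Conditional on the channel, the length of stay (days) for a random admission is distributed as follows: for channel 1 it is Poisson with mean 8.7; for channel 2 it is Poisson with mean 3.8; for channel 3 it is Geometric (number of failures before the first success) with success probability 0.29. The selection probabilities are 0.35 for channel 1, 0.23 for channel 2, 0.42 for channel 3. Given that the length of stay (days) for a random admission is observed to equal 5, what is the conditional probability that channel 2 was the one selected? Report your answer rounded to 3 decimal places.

0.424

Likelihoods P(X=5 | ·): 1: 0.0691915; 2: 0.147713; 3: 0.0523227.
Posterior ∝ prior × likelihood. Numerator for 2: 0.23·0.147713 = 0.0339739.
Normalizing constant: 0.35·0.0691915 + 0.23·0.147713 + 0.42·0.0523227 = 0.0801665.
P(2 | observation) = 0.0339739 / 0.0801665 = 0.423792.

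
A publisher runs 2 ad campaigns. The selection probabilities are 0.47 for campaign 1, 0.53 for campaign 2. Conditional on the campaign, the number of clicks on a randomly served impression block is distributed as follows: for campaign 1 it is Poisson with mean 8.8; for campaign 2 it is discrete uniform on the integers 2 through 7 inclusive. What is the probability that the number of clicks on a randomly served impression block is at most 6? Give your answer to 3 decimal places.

0.548

Conditional on each campaign, P(X ≤ 6): 1: 0.22561; 2: 0.833333.
By total probability, P(X ≤ 6) = 0.47·0.22561 + 0.53·0.833333 = 0.547704.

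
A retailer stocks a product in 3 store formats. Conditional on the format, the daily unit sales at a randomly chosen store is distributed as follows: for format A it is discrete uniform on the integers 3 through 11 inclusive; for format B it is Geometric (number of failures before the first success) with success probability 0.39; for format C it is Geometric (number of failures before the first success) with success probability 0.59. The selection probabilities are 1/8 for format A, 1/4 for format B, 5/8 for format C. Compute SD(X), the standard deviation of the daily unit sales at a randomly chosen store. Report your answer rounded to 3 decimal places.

2.592

Per component, A: μ=7, E[X²]=55.6667; B: μ=1.5641, E[X²]=6.45694; C: μ=0.694915, E[X²]=1.66073.
E[X] = 0.125·7 + 0.25·1.5641 + 0.625·0.694915 = 1.70035.
E[X²] = 0.125·55.6667 + 0.25·6.45694 + 0.625·1.66073 = 9.61052.
Var(X) = E[X²] − (E[X])² = 9.61052 − 2.89118 = 6.71934.
SD(X) = √6.71934 = 2.59217.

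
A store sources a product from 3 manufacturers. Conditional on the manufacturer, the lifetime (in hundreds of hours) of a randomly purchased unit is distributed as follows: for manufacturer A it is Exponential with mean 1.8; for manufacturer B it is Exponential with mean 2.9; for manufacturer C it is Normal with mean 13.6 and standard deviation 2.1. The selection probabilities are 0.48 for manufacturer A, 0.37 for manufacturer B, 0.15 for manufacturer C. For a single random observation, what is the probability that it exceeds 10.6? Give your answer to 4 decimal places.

0.1494

Conditional on each manufacturer, P(X > 10.6): A: 0.00277005; B: 0.025857; C: 0.923436.
By total probability, P(X > 10.6) = 0.48·0.00277005 + 0.37·0.025857 + 0.15·0.923436 = 0.149412.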